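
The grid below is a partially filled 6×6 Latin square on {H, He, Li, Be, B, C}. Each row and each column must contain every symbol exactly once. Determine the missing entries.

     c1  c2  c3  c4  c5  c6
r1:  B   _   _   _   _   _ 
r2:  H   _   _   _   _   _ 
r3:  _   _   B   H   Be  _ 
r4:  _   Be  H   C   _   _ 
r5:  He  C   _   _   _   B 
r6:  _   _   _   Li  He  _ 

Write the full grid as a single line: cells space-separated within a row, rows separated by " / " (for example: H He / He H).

B H Be He Li C / H Li He B C Be / C He B H Be Li / Li Be H C B He / He C Li Be H B / Be B C Li He H

At row 4, column 1: row 4 has {H,Be,C}; column 1 has {H,He,B}; that leaves Li.
At row 4, column 5: row 4 has {H,Li,Be,C}; column 5 has {He,Be}; that leaves B.
At row 4, column 6: row 4 has {H,Li,Be,B,C}; column 6 has {B}; that leaves He.
At row 5, column 4: row 5 has {He,B,C}; column 4 has {H,Li,C}; that leaves Be.
At row 1, column 4: row 1 has {B}; column 4 has {H,Li,Be,C}; that leaves He.
At row 2, column 4: row 2 has {H}; column 4 has {H,He,Li,Be,C}; that leaves B.
At row 3, column 1: row 3 has {H,Be,B}; column 1 has {H,He,Li,B}; that leaves C.
At row 3, column 6: row 3 has {H,Be,B,C}; column 6 has {He,B}; that leaves Li.
At row 5, column 3: row 5 has {He,Be,B,C}; column 3 has {H,B}; that leaves Li.
At row 5, column 5: row 5 has {He,Li,Be,B,C}; column 5 has {He,Be,B}; that leaves H.
At row 6, column 1: row 6 has {He,Li}; column 1 has {H,He,Li,B,C}; that leaves Be.
At row 6, column 3: row 6 has {He,Li,Be}; column 3 has {H,Li,B}; that leaves C.
At row 6, column 6: row 6 has {He,Li,Be,C}; column 6 has {He,Li,B}; that leaves H.
At row 1, column 3: row 1 has {He,B}; column 3 has {H,Li,B,C}; that leaves Be.
At row 1, column 6: row 1 has {He,Be,B}; column 6 has {H,He,Li,B}; that leaves C.
At row 2, column 3: row 2 has {H,B}; column 3 has {H,Li,Be,B,C}; that leaves He.
At row 2, column 6: row 2 has {H,He,B}; column 6 has {H,He,Li,B,C}; that leaves Be.
At row 3, column 2: row 3 has {H,Li,Be,B,C}; column 2 has {Be,C}; that leaves He.
At row 6, column 2: row 6 has {H,He,Li,Be,C}; column 2 has {He,Be,C}; that leaves B.
At row 1, column 5: row 1 has {He,Be,B,C}; column 5 has {H,He,Be,B}; that leaves Li.
At row 2, column 2: row 2 has {H,He,Be,B}; column 2 has {He,Be,B,C}; that leaves Li.
At row 2, column 5: row 2 has {H,He,Li,Be,B}; column 5 has {H,He,Li,Be,B}; that leaves C.
At row 1, column 2: row 1 has {He,Li,Be,B,C}; column 2 has {He,Li,Be,B,C}; that leaves H.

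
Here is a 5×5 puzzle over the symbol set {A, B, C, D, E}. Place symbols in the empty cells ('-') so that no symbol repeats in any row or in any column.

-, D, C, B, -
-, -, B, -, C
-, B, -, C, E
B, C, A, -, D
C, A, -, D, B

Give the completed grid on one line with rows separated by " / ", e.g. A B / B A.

E D C B A / D E B A C / A B D C E / B C A E D / C A E D B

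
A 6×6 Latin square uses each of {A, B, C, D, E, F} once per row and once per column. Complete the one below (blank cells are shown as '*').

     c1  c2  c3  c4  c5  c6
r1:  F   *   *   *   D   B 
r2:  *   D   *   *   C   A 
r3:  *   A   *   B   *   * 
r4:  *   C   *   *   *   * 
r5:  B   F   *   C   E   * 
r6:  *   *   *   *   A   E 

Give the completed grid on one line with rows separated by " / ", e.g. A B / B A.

(r1,c2) = E
(r1,c4) = A
(r2,c1) = E
(r2,c4) = F
(r3,c5) = F
(r4,c5) = B
(r5,c6) = D
(r6,c2) = B
(r6,c4) = D
(r1,c3) = C
(r2,c3) = B
(r3,c6) = C
(r4,c4) = E
(r4,c6) = F
(r5,c3) = A
(r6,c1) = C
(r6,c3) = F
(r3,c1) = D
(r3,c3) = E
(r4,c1) = A
(r4,c3) = D

F E C A D B / E D B F C A / D A E B F C / A C D E B F / B F A C E D / C B F D A E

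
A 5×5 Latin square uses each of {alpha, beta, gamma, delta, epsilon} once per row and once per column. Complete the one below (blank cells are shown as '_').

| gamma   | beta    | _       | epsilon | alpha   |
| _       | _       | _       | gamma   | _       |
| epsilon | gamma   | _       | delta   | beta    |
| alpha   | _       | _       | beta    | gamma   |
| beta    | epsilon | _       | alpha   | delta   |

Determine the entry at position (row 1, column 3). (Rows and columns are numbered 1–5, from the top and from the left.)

(r1,c3): row 1 has {alpha,beta,gamma,epsilon}; column 3 is empty so far, so it must be delta.

delta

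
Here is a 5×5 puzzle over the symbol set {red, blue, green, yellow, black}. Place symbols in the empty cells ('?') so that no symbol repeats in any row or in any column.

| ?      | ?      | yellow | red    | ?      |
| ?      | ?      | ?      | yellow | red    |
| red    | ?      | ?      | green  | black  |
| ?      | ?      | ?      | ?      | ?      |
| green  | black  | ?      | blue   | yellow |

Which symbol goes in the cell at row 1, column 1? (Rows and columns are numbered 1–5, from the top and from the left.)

black

(r3,c3) = blue
(r4,c4) = black
(r5,c3) = red
(r3,c2) = yellow
(r4,c3) = green
(r4,c5) = blue
(r1,c5) = green
(r2,c3) = black
(r4,c1) = yellow
(r4,c2) = red
(r1,c2) = blue
(r2,c1) = blue
(r2,c2) = green
(r1,c1) = black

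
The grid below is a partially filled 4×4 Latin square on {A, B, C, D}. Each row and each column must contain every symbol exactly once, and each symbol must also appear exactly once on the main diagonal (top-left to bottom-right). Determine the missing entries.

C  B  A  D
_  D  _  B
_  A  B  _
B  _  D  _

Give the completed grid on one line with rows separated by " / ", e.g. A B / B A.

(r2,c1): row 2 has {B,D}; column 1 has {B,C}, so it must be A.
(r2,c3): row 2 has {A,B,D}; column 3 has {A,B,D}, so it must be C.
(r3,c1): row 3 has {A,B}; column 1 has {A,B,C}, so it must be D.
(r3,c4): row 3 has {A,B,D}; column 4 has {B,D}, so it must be C.
(r4,c2): row 4 has {B,D}; column 2 has {A,B,D}, so it must be C.
(r4,c4): row 4 has {B,C,D}; column 4 has {B,C,D}; the diagonal has {B,C,D}, so it must be A.

C B A D / A D C B / D A B C / B C D A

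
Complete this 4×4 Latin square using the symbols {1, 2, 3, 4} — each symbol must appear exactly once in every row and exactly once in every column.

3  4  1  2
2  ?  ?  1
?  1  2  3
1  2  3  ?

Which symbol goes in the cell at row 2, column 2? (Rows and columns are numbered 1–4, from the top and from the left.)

3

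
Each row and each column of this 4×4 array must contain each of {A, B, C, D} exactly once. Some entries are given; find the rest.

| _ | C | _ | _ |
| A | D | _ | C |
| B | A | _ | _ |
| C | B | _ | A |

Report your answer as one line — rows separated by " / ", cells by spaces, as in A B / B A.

D C A B / A D B C / B A C D / C B D A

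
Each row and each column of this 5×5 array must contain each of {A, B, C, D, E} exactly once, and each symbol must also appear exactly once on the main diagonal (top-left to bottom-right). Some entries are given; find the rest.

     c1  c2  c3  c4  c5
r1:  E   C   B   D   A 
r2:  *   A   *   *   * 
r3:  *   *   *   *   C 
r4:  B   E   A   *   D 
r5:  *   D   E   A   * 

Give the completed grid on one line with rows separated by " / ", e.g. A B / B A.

E C B D A / D A C B E / A B D E C / B E A C D / C D E A B

Cell (r3,c2): row 3 has {C}; column 2 has {A,C,D,E} → B.
Cell (r3,c3): row 3 has {B,C}; column 3 has {A,B,E}; the diagonal has {A,E} → D.
Cell (r3,c4): row 3 has {B,C,D}; column 4 has {A,D} → E.
Cell (r4,c4): row 4 has {A,B,D,E}; column 4 has {A,D,E}; the diagonal has {A,D,E} → C.
Cell (r5,c1): row 5 has {A,D,E}; column 1 has {B,E} → C.
Cell (r5,c5): row 5 has {A,C,D,E}; column 5 has {A,C,D}; the diagonal has {A,C,D,E} → B.
Cell (r2,c1): row 2 has {A}; column 1 has {B,C,E} → D.
Cell (r2,c3): row 2 has {A,D}; column 3 has {A,B,D,E} → C.
Cell (r2,c4): row 2 has {A,C,D}; column 4 has {A,C,D,E} → B.
Cell (r2,c5): row 2 has {A,B,C,D}; column 5 has {A,B,C,D} → E.
Cell (r3,c1): row 3 has {B,C,D,E}; column 1 has {B,C,D,E} → A.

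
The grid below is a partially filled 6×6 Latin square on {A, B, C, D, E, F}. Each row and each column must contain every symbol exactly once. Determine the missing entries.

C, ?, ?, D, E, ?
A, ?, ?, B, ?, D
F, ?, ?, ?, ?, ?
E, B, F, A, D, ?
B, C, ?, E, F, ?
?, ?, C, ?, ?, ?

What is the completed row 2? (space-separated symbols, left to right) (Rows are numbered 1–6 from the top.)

A F E B C D

At row 2, column 3: row 2 has {A,B,D}; column 3 has {C,F}; that leaves E.
At row 2, column 5: row 2 has {A,B,D,E}; column 5 has {D,E,F}; that leaves C.
At row 3, column 4: row 3 has {F}; column 4 has {A,B,D,E}; that leaves C.
At row 4, column 6: row 4 has {A,B,D,E,F}; column 6 has {D}; that leaves C.
At row 5, column 6: row 5 has {B,C,E,F}; column 6 has {C,D}; that leaves A.
At row 6, column 1: row 6 has {C}; column 1 has {A,B,C,E,F}; that leaves D.
At row 6, column 4: row 6 has {C,D}; column 4 has {A,B,C,D,E}; that leaves F.
At row 2, column 2: row 2 has {A,B,C,D,E}; column 2 has {B,C}; that leaves F.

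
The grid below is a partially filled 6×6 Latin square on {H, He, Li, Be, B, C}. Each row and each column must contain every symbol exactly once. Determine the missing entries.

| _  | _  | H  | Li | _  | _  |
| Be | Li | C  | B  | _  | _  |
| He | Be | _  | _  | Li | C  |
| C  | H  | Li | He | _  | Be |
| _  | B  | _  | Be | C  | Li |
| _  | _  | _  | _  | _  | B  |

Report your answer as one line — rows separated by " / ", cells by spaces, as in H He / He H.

B C H Li Be He / Be Li C B He H / He Be B H Li C / C H Li He B Be / H B He Be C Li / Li He Be C H B

row 1 has {H,Li}; column 1 has {He,Be,C} — only B is left for (r1,c1).
row 1 has {H,Li,B}; column 6 has {Li,Be,B,C} — only He is left for (r1,c6).
row 2 has {Li,Be,B,C}; column 6 has {He,Li,Be,B,C} — only H is left for (r2,c6).
row 3 has {He,Li,Be,C}; column 3 has {H,Li,C} — only B is left for (r3,c3).
row 3 has {He,Li,Be,B,C}; column 4 has {He,Li,Be,B} — only H is left for (r3,c4).
row 4 has {H,He,Li,Be,C}; column 5 has {Li,C} — only B is left for (r4,c5).
row 5 has {Li,Be,B,C}; column 1 has {He,Be,B,C} — only H is left for (r5,c1).
row 5 has {H,Li,Be,B,C}; column 3 has {H,Li,B,C} — only He is left for (r5,c3).
row 6 has {B}; column 1 has {H,He,Be,B,C} — only Li is left for (r6,c1).
row 6 has {Li,B}; column 3 has {H,He,Li,B,C} — only Be is left for (r6,c3).
row 6 has {Li,Be,B}; column 4 has {H,He,Li,Be,B} — only C is left for (r6,c4).
row 1 has {H,He,Li,B}; column 2 has {H,Li,Be,B} — only C is left for (r1,c2).
row 1 has {H,He,Li,B,C}; column 5 has {Li,B,C} — only Be is left for (r1,c5).
row 2 has {H,Li,Be,B,C}; column 5 has {Li,Be,B,C} — only He is left for (r2,c5).
row 6 has {Li,Be,B,C}; column 2 has {H,Li,Be,B,C} — only He is left for (r6,c2).
row 6 has {He,Li,Be,B,C}; column 5 has {He,Li,Be,B,C} — only H is left for (r6,c5).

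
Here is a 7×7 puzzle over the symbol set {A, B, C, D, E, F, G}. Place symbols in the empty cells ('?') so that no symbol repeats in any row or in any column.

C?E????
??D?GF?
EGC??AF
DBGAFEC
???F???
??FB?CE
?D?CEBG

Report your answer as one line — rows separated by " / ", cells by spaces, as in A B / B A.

C F E G A D B / B C D E G F A / E G C D B A F / D B G A F E C / A E B F C G D / G A F B D C E / F D A C E B G

(r2,c4) = E
(r3,c4) = D
(r3,c5) = B
(r6,c2) = A
(r6,c5) = D
(r7,c3) = A
(r1,c2) = F
(r1,c4) = G
(r1,c5) = A
(r1,c6) = D
(r1,c7) = B
(r2,c2) = C
(r2,c7) = A
(r5,c2) = E
(r5,c3) = B
(r5,c5) = C
(r5,c6) = G
(r5,c7) = D
(r6,c1) = G
(r7,c1) = F
(r2,c1) = B
(r5,c1) = A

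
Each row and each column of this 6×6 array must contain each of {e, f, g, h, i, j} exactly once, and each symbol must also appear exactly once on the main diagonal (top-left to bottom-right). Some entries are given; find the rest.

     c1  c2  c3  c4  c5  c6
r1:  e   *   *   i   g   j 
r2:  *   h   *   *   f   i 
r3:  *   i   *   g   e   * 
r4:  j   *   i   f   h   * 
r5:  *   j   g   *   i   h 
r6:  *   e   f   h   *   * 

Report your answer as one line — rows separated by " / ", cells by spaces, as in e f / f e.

e f h i g j / g h e j f i / h i j g e f / j g i f h e / f j g e i h / i e f h j g

row 1 has {e,g,i,j}; column 2 has {e,h,i,j} — only f is left for (r1,c2).
row 1 has {e,f,g,i,j}; column 3 has {f,g,i} — only h is left for (r1,c3).
row 2 has {f,h,i}; column 1 has {e,j} — only g is left for (r2,c1).
row 3 has {e,g,i}; column 3 has {f,g,h,i}; the diagonal has {e,f,h,i} — only j is left for (r3,c3).
row 3 has {e,g,i,j}; column 6 has {h,i,j} — only f is left for (r3,c6).
row 4 has {f,h,i,j}; column 2 has {e,f,h,i,j} — only g is left for (r4,c2).
row 4 has {f,g,h,i,j}; column 6 has {f,h,i,j} — only e is left for (r4,c6).
row 5 has {g,h,i,j}; column 1 has {e,g,j} — only f is left for (r5,c1).
row 5 has {f,g,h,i,j}; column 4 has {f,g,h,i} — only e is left for (r5,c4).
row 6 has {e,f,h}; column 1 has {e,f,g,j} — only i is left for (r6,c1).
row 6 has {e,f,h,i}; column 5 has {e,f,g,h,i} — only j is left for (r6,c5).
row 6 has {e,f,h,i,j}; column 6 has {e,f,h,i,j}; the diagonal has {e,f,h,i,j} — only g is left for (r6,c6).
row 2 has {f,g,h,i}; column 3 has {f,g,h,i,j} — only e is left for (r2,c3).
row 2 has {e,f,g,h,i}; column 4 has {e,f,g,h,i} — only j is left for (r2,c4).
row 3 has {e,f,g,i,j}; column 1 has {e,f,g,i,j} — only h is left for (r3,c1).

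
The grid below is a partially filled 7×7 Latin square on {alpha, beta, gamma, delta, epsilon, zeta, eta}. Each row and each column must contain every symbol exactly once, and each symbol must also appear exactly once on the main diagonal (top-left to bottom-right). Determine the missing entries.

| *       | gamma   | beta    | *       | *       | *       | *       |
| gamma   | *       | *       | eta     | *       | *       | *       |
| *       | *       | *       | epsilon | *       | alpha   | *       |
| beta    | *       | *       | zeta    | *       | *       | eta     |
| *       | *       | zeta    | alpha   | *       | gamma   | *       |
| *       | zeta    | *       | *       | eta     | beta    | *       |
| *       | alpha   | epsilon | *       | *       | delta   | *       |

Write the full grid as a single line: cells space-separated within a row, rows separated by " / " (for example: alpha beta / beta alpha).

(r1,c4): row 1 has {beta,gamma}; column 4 has {alpha,epsilon,zeta,eta}, so it must be delta.
(r4,c6): row 4 has {beta,zeta,eta}; column 6 has {alpha,beta,gamma,delta}, so it must be epsilon.
(r6,c4): row 6 has {beta,zeta,eta}; column 4 has {alpha,delta,epsilon,zeta,eta}, so it must be gamma.
(r7,c4): row 7 has {alpha,delta,epsilon}; column 4 has {alpha,gamma,delta,epsilon,zeta,eta}, so it must be beta.
(r7,c7): row 7 has {alpha,beta,delta,epsilon}; column 7 has {eta}; the diagonal has {beta,zeta}, so it must be gamma.
(r2,c6): row 2 has {gamma,eta}; column 6 has {alpha,beta,gamma,delta,epsilon}, so it must be zeta.
(r4,c2): row 4 has {beta,epsilon,zeta,eta}; column 2 has {alpha,gamma,zeta}, so it must be delta.
(r7,c5): row 7 has {alpha,beta,gamma,delta,epsilon}; column 5 has {eta}, so it must be zeta.
(r1,c6): row 1 has {beta,gamma,delta}; column 6 has {alpha,beta,gamma,delta,epsilon,zeta}, so it must be eta.
(r2,c2): row 2 has {gamma,zeta,eta}; column 2 has {alpha,gamma,delta,zeta}; the diagonal has {beta,gamma,zeta}, so it must be epsilon.
(r5,c5): row 5 has {alpha,gamma,zeta}; column 5 has {zeta,eta}; the diagonal has {beta,gamma,epsilon,zeta}, so it must be delta.
(r7,c1): row 7 has {alpha,beta,gamma,delta,epsilon,zeta}; column 1 has {beta,gamma}, so it must be eta.
(r1,c1): row 1 has {beta,gamma,delta,eta}; column 1 has {beta,gamma,eta}; the diagonal has {beta,gamma,delta,epsilon,zeta}, so it must be alpha.
(r1,c5): row 1 has {alpha,beta,gamma,delta,eta}; column 5 has {delta,zeta,eta}, so it must be epsilon.
(r1,c7): row 1 has {alpha,beta,gamma,delta,epsilon,eta}; column 7 has {gamma,eta}, so it must be zeta.
(r3,c3): row 3 has {alpha,epsilon}; column 3 has {beta,epsilon,zeta}; the diagonal has {alpha,beta,gamma,delta,epsilon,zeta}, so it must be eta.
(r5,c1): row 5 has {alpha,gamma,delta,zeta}; column 1 has {alpha,beta,gamma,eta}, so it must be epsilon.
(r5,c7): row 5 has {alpha,gamma,delta,epsilon,zeta}; column 7 has {gamma,zeta,eta}, so it must be beta.
(r6,c1): row 6 has {beta,gamma,zeta,eta}; column 1 has {alpha,beta,gamma,epsilon,eta}, so it must be delta.
(r6,c3): row 6 has {beta,gamma,delta,zeta,eta}; column 3 has {beta,epsilon,zeta,eta}, so it must be alpha.
(r6,c7): row 6 has {alpha,beta,gamma,delta,zeta,eta}; column 7 has {beta,gamma,zeta,eta}, so it must be epsilon.
(r2,c3): row 2 has {gamma,epsilon,zeta,eta}; column 3 has {alpha,beta,epsilon,zeta,eta}, so it must be delta.
(r2,c7): row 2 has {gamma,delta,epsilon,zeta,eta}; column 7 has {beta,gamma,epsilon,zeta,eta}, so it must be alpha.
(r3,c1): row 3 has {alpha,epsilon,eta}; column 1 has {alpha,beta,gamma,delta,epsilon,eta}, so it must be zeta.
(r3,c2): row 3 has {alpha,epsilon,zeta,eta}; column 2 has {alpha,gamma,delta,epsilon,zeta}, so it must be beta.
(r3,c5): row 3 has {alpha,beta,epsilon,zeta,eta}; column 5 has {delta,epsilon,zeta,eta}, so it must be gamma.
(r3,c7): row 3 has {alpha,beta,gamma,epsilon,zeta,eta}; column 7 has {alpha,beta,gamma,epsilon,zeta,eta}, so it must be delta.
(r4,c3): row 4 has {beta,delta,epsilon,zeta,eta}; column 3 has {alpha,beta,delta,epsilon,zeta,eta}, so it must be gamma.
(r4,c5): row 4 has {beta,gamma,delta,epsilon,zeta,eta}; column 5 has {gamma,delta,epsilon,zeta,eta}, so it must be alpha.
(r5,c2): row 5 has {alpha,beta,gamma,delta,epsilon,zeta}; column 2 has {alpha,beta,gamma,delta,epsilon,zeta}, so it must be eta.
(r2,c5): row 2 has {alpha,gamma,delta,epsilon,zeta,eta}; column 5 has {alpha,gamma,delta,epsilon,zeta,eta}, so it must be beta.

alpha gamma beta delta epsilon eta zeta / gamma epsilon delta eta beta zeta alpha / zeta beta eta epsilon gamma alpha delta / beta delta gamma zeta alpha epsilon eta / epsilon eta zeta alpha delta gamma beta / delta zeta alpha gamma eta beta epsilon / eta alpha epsilon beta zeta delta gamma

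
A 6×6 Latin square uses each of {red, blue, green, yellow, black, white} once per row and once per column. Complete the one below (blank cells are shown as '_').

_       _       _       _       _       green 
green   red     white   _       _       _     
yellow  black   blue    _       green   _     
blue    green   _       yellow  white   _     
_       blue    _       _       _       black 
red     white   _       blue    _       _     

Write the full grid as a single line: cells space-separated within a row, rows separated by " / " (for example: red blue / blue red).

row 1 has {green}; column 2 has {red,blue,green,black,white} — only yellow is left for (r1,c2).
row 2 has {red,green,white}; column 4 has {blue,yellow} — only black is left for (r2,c4).
row 4 has {blue,green,yellow,white}; column 6 has {green,black} — only red is left for (r4,c6).
row 5 has {blue,black}; column 1 has {red,blue,green,yellow} — only white is left for (r5,c1).
row 6 has {red,blue,white}; column 6 has {red,green,black} — only yellow is left for (r6,c6).
row 1 has {green,yellow}; column 1 has {red,blue,green,yellow,white} — only black is left for (r1,c1).
row 1 has {green,yellow,black}; column 3 has {blue,white} — only red is left for (r1,c3).
row 1 has {red,green,yellow,black}; column 4 has {blue,yellow,black} — only white is left for (r1,c4).
row 1 has {red,green,yellow,black,white}; column 5 has {green,white} — only blue is left for (r1,c5).
row 2 has {red,green,black,white}; column 5 has {blue,green,white} — only yellow is left for (r2,c5).
row 2 has {red,green,yellow,black,white}; column 6 has {red,green,yellow,black} — only blue is left for (r2,c6).
row 3 has {blue,green,yellow,black}; column 4 has {blue,yellow,black,white} — only red is left for (r3,c4).
row 3 has {red,blue,green,yellow,black}; column 6 has {red,blue,green,yellow,black} — only white is left for (r3,c6).
row 4 has {red,blue,green,yellow,white}; column 3 has {red,blue,white} — only black is left for (r4,c3).
row 5 has {blue,black,white}; column 4 has {red,blue,yellow,black,white} — only green is left for (r5,c4).
row 5 has {blue,green,black,white}; column 5 has {blue,green,yellow,white} — only red is left for (r5,c5).
row 6 has {red,blue,yellow,white}; column 3 has {red,blue,black,white} — only green is left for (r6,c3).
row 6 has {red,blue,green,yellow,white}; column 5 has {red,blue,green,yellow,white} — only black is left for (r6,c5).
row 5 has {red,blue,green,black,white}; column 3 has {red,blue,green,black,white} — only yellow is left for (r5,c3).

black yellow red white blue green / green red white black yellow blue / yellow black blue red green white / blue green black yellow white red / white blue yellow green red black / red white green blue black yellow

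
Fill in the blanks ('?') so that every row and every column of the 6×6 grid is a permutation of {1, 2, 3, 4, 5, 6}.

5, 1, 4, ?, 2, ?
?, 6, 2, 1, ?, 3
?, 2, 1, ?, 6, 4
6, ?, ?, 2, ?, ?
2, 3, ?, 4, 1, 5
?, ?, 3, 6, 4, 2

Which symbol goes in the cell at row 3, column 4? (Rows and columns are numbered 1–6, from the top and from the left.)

5

(r1,c4) = 3
(r1,c6) = 6
(r2,c1) = 4
(r2,c5) = 5
(r3,c1) = 3
(r3,c4) = 5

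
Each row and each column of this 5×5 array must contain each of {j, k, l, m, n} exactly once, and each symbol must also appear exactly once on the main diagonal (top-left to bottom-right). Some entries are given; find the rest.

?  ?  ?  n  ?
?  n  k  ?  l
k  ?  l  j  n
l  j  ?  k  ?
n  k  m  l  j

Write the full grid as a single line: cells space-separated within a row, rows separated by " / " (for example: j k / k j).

Cell (r1,c1): row 1 has {n}; column 1 has {k,l,n}; the diagonal has {j,k,l,n} → m.
Cell (r1,c2): row 1 has {m,n}; column 2 has {j,k,n} → l.
Cell (r1,c3): row 1 has {l,m,n}; column 3 has {k,l,m} → j.
Cell (r1,c5): row 1 has {j,l,m,n}; column 5 has {j,l,n} → k.
Cell (r2,c1): row 2 has {k,l,n}; column 1 has {k,l,m,n} → j.
Cell (r2,c4): row 2 has {j,k,l,n}; column 4 has {j,k,l,n} → m.
Cell (r3,c2): row 3 has {j,k,l,n}; column 2 has {j,k,l,n} → m.
Cell (r4,c3): row 4 has {j,k,l}; column 3 has {j,k,l,m} → n.
Cell (r4,c5): row 4 has {j,k,l,n}; column 5 has {j,k,l,n} → m.

m l j n k / j n k m l / k m l j n / l j n k m / n k m l j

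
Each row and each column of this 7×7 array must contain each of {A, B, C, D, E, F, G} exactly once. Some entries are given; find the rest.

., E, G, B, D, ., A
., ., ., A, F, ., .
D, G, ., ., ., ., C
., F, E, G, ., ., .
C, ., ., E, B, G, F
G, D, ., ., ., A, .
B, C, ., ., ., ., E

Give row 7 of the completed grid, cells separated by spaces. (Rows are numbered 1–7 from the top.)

At row 1, column 1: row 1 has {A,B,D,E,G}; column 1 has {B,C,D,G}; that leaves F.
At row 1, column 6: row 1 has {A,B,D,E,F,G}; column 6 has {A,G}; that leaves C.
At row 2, column 1: row 2 has {A,F}; column 1 has {B,C,D,F,G}; that leaves E.
At row 2, column 2: row 2 has {A,E,F}; column 2 has {C,D,E,F,G}; that leaves B.
At row 2, column 6: row 2 has {A,B,E,F}; column 6 has {A,C,G}; that leaves D.
At row 2, column 7: row 2 has {A,B,D,E,F}; column 7 has {A,C,E,F}; that leaves G.
At row 3, column 4: row 3 has {C,D,G}; column 4 has {A,B,E,G}; that leaves F.
At row 4, column 1: row 4 has {E,F,G}; column 1 has {B,C,D,E,F,G}; that leaves A.
At row 4, column 5: row 4 has {A,E,F,G}; column 5 has {B,D,F}; that leaves C.
At row 4, column 6: row 4 has {A,C,E,F,G}; column 6 has {A,C,D,G}; that leaves B.
At row 4, column 7: row 4 has {A,B,C,E,F,G}; column 7 has {A,C,E,F,G}; that leaves D.
At row 5, column 2: row 5 has {B,C,E,F,G}; column 2 has {B,C,D,E,F,G}; that leaves A.
At row 5, column 3: row 5 has {A,B,C,E,F,G}; column 3 has {E,G}; that leaves D.
At row 6, column 4: row 6 has {A,D,G}; column 4 has {A,B,E,F,G}; that leaves C.
At row 6, column 5: row 6 has {A,C,D,G}; column 5 has {B,C,D,F}; that leaves E.
At row 6, column 7: row 6 has {A,C,D,E,G}; column 7 has {A,C,D,E,F,G}; that leaves B.
At row 7, column 4: row 7 has {B,C,E}; column 4 has {A,B,C,E,F,G}; that leaves D.
At row 7, column 6: row 7 has {B,C,D,E}; column 6 has {A,B,C,D,G}; that leaves F.
At row 2, column 3: row 2 has {A,B,D,E,F,G}; column 3 has {D,E,G}; that leaves C.
At row 3, column 5: row 3 has {C,D,F,G}; column 5 has {B,C,D,E,F}; that leaves A.
At row 3, column 6: row 3 has {A,C,D,F,G}; column 6 has {A,B,C,D,F,G}; that leaves E.
At row 6, column 3: row 6 has {A,B,C,D,E,G}; column 3 has {C,D,E,G}; that leaves F.
At row 7, column 3: row 7 has {B,C,D,E,F}; column 3 has {C,D,E,F,G}; that leaves A.
At row 7, column 5: row 7 has {A,B,C,D,E,F}; column 5 has {A,B,C,D,E,F}; that leaves G.

B C A D G F E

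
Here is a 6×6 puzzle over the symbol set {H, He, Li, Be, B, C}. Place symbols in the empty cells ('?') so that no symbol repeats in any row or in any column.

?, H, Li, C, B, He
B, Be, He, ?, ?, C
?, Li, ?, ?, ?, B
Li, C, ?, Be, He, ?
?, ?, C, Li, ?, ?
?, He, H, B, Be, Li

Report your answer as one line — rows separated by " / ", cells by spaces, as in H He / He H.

At row 1, column 1: row 1 has {H,He,Li,B,C}; column 1 has {Li,B}; that leaves Be.
At row 2, column 4: row 2 has {He,Be,B,C}; column 4 has {Li,Be,B,C}; that leaves H.
At row 2, column 5: row 2 has {H,He,Be,B,C}; column 5 has {He,Be,B}; that leaves Li.
At row 3, column 3: row 3 has {Li,B}; column 3 has {H,He,Li,C}; that leaves Be.
At row 3, column 4: row 3 has {Li,Be,B}; column 4 has {H,Li,Be,B,C}; that leaves He.
At row 4, column 3: row 4 has {He,Li,Be,C}; column 3 has {H,He,Li,Be,C}; that leaves B.
At row 4, column 6: row 4 has {He,Li,Be,B,C}; column 6 has {He,Li,B,C}; that leaves H.
At row 5, column 2: row 5 has {Li,C}; column 2 has {H,He,Li,Be,C}; that leaves B.
At row 5, column 5: row 5 has {Li,B,C}; column 5 has {He,Li,Be,B}; that leaves H.
At row 5, column 6: row 5 has {H,Li,B,C}; column 6 has {H,He,Li,B,C}; that leaves Be.
At row 6, column 1: row 6 has {H,He,Li,Be,B}; column 1 has {Li,Be,B}; that leaves C.
At row 3, column 1: row 3 has {He,Li,Be,B}; column 1 has {Li,Be,B,C}; that leaves H.
At row 3, column 5: row 3 has {H,He,Li,Be,B}; column 5 has {H,He,Li,Be,B}; that leaves C.
At row 5, column 1: row 5 has {H,Li,Be,B,C}; column 1 has {H,Li,Be,B,C}; that leaves He.

Be H Li C B He / B Be He H Li C / H Li Be He C B / Li C B Be He H / He B C Li H Be / C He H B Be Li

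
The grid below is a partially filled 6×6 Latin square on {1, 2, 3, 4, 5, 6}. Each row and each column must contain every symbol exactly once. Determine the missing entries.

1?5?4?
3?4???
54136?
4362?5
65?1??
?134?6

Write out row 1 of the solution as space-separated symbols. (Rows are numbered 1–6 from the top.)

1 2 5 6 4 3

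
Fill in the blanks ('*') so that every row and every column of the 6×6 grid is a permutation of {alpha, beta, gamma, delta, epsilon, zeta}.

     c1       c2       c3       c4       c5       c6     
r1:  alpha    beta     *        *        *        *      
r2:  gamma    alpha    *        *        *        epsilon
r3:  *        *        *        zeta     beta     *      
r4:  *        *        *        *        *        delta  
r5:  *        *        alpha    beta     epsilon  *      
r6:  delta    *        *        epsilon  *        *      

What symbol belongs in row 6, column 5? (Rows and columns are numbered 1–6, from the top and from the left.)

(r2,c4): row 2 has {alpha,gamma,epsilon}; column 4 has {beta,epsilon,zeta}, so it must be delta.
(r2,c5): row 2 has {alpha,gamma,delta,epsilon}; column 5 has {beta,epsilon}, so it must be zeta.
(r3,c1): row 3 has {beta,zeta}; column 1 has {alpha,gamma,delta}, so it must be epsilon.
(r5,c1): row 5 has {alpha,beta,epsilon}; column 1 has {alpha,gamma,delta,epsilon}, so it must be zeta.
(r5,c6): row 5 has {alpha,beta,epsilon,zeta}; column 6 has {delta,epsilon}, so it must be gamma.
(r1,c4): row 1 has {alpha,beta}; column 4 has {beta,delta,epsilon,zeta}, so it must be gamma.
(r1,c5): row 1 has {alpha,beta,gamma}; column 5 has {beta,epsilon,zeta}, so it must be delta.
(r1,c6): row 1 has {alpha,beta,gamma,delta}; column 6 has {gamma,delta,epsilon}, so it must be zeta.
(r2,c3): row 2 has {alpha,gamma,delta,epsilon,zeta}; column 3 has {alpha}, so it must be beta.
(r3,c6): row 3 has {beta,epsilon,zeta}; column 6 has {gamma,delta,epsilon,zeta}, so it must be alpha.
(r4,c1): row 4 has {delta}; column 1 has {alpha,gamma,delta,epsilon,zeta}, so it must be beta.
(r4,c4): row 4 has {beta,delta}; column 4 has {beta,gamma,delta,epsilon,zeta}, so it must be alpha.
(r4,c5): row 4 has {alpha,beta,delta}; column 5 has {beta,delta,epsilon,zeta}, so it must be gamma.
(r5,c2): row 5 has {alpha,beta,gamma,epsilon,zeta}; column 2 has {alpha,beta}, so it must be delta.
(r6,c5): row 6 has {delta,epsilon}; column 5 has {beta,gamma,delta,epsilon,zeta}, so it must be alpha.

alpha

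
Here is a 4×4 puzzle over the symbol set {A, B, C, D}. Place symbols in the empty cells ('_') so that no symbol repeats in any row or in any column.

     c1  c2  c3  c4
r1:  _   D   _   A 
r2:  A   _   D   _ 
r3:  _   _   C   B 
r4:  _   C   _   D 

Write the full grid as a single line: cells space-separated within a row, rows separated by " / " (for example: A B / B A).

C D B A / A B D C / D A C B / B C A D

(r1,c3) = B
(r2,c2) = B
(r2,c4) = C
(r3,c1) = D
(r3,c2) = A
(r4,c1) = B
(r4,c3) = A
(r1,c1) = C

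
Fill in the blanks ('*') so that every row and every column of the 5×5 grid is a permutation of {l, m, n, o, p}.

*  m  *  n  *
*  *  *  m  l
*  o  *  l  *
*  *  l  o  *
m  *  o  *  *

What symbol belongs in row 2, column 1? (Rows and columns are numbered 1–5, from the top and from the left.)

o

At row 1, column 3: row 1 has {m,n}; column 3 has {l,o}; that leaves p.
At row 1, column 5: row 1 has {m,n,p}; column 5 has {l}; that leaves o.
At row 2, column 3: row 2 has {l,m}; column 3 has {l,o,p}; that leaves n.
At row 3, column 3: row 3 has {l,o}; column 3 has {l,n,o,p}; that leaves m.
At row 5, column 4: row 5 has {m,o}; column 4 has {l,m,n,o}; that leaves p.
At row 5, column 5: row 5 has {m,o,p}; column 5 has {l,o}; that leaves n.
At row 1, column 1: row 1 has {m,n,o,p}; column 1 has {m}; that leaves l.
At row 2, column 2: row 2 has {l,m,n}; column 2 has {m,o}; that leaves p.
At row 3, column 5: row 3 has {l,m,o}; column 5 has {l,n,o}; that leaves p.
At row 4, column 2: row 4 has {l,o}; column 2 has {m,o,p}; that leaves n.
At row 4, column 5: row 4 has {l,n,o}; column 5 has {l,n,o,p}; that leaves m.
At row 5, column 2: row 5 has {m,n,o,p}; column 2 has {m,n,o,p}; that leaves l.
At row 2, column 1: row 2 has {l,m,n,p}; column 1 has {l,m}; that leaves o.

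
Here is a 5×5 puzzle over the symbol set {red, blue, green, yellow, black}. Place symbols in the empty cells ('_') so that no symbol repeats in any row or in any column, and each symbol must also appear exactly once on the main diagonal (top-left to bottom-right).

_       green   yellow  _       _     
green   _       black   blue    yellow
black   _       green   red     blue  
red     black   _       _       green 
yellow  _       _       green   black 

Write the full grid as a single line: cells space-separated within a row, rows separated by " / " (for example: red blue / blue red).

(r1,c1) = blue
(r1,c4) = black
(r1,c5) = red
(r2,c2) = red
(r3,c2) = yellow
(r4,c3) = blue
(r4,c4) = yellow
(r5,c2) = blue
(r5,c3) = red

blue green yellow black red / green red black blue yellow / black yellow green red blue / red black blue yellow green / yellow blue red green black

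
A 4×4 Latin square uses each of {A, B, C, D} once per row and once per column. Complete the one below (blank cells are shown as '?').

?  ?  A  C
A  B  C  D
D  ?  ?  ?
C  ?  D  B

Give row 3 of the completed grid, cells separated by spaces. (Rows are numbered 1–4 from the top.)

At row 1, column 1: row 1 has {A,C}; column 1 has {A,C,D}; that leaves B.
At row 1, column 2: row 1 has {A,B,C}; column 2 has {B}; that leaves D.
At row 3, column 3: row 3 has {D}; column 3 has {A,C,D}; that leaves B.
At row 3, column 4: row 3 has {B,D}; column 4 has {B,C,D}; that leaves A.
At row 4, column 2: row 4 has {B,C,D}; column 2 has {B,D}; that leaves A.
At row 3, column 2: row 3 has {A,B,D}; column 2 has {A,B,D}; that leaves C.

D C B A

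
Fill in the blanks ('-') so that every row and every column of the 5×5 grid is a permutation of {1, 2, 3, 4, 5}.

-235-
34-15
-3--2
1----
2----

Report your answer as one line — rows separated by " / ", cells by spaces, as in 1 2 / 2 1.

4 2 3 5 1 / 3 4 2 1 5 / 5 3 1 4 2 / 1 5 4 2 3 / 2 1 5 3 4

row 1 has {2,3,5}; column 1 has {1,2,3} — only 4 is left for (r1,c1).
row 1 has {2,3,4,5}; column 5 has {2,5} — only 1 is left for (r1,c5).
row 2 has {1,3,4,5}; column 3 has {3} — only 2 is left for (r2,c3).
row 3 has {2,3}; column 1 has {1,2,3,4} — only 5 is left for (r3,c1).
row 3 has {2,3,5}; column 4 has {1,5} — only 4 is left for (r3,c4).
row 4 has {1}; column 2 has {2,3,4} — only 5 is left for (r4,c2).
row 4 has {1,5}; column 3 has {2,3} — only 4 is left for (r4,c3).
row 4 has {1,4,5}; column 5 has {1,2,5} — only 3 is left for (r4,c5).
row 5 has {2}; column 2 has {2,3,4,5} — only 1 is left for (r5,c2).
row 5 has {1,2}; column 3 has {2,3,4} — only 5 is left for (r5,c3).
row 5 has {1,2,5}; column 4 has {1,4,5} — only 3 is left for (r5,c4).
row 5 has {1,2,3,5}; column 5 has {1,2,3,5} — only 4 is left for (r5,c5).
row 3 has {2,3,4,5}; column 3 has {2,3,4,5} — only 1 is left for (r3,c3).
row 4 has {1,3,4,5}; column 4 has {1,3,4,5} — only 2 is left for (r4,c4).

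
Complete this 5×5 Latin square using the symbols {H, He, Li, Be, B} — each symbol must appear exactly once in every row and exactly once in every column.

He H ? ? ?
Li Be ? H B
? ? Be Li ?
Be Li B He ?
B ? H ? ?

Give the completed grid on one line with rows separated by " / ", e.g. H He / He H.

He H Li B Be / Li Be He H B / H B Be Li He / Be Li B He H / B He H Be Li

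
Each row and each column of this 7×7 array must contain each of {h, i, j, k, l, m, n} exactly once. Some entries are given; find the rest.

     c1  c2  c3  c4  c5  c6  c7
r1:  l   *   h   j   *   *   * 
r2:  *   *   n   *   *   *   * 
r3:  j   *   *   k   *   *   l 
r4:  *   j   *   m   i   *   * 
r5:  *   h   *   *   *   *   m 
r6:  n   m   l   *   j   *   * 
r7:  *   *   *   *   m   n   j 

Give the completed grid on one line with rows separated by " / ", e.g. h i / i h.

l k h j n m i / m i n l k j h / j n m k h i l / h j k m i l n / i h j n l k m / n m l i j h k / k l i h m n j

(r4,c3) = k
(r7,c3) = i
(r3,c3) = m
(r4,c1) = h
(r4,c6) = l
(r4,c7) = n
(r5,c3) = j
(r7,c1) = k
(r7,c2) = l
(r7,c4) = h
(r5,c1) = i
(r5,c6) = k
(r6,c4) = i
(r6,c6) = h
(r6,c7) = k
(r1,c7) = i
(r2,c1) = m
(r2,c4) = l
(r2,c7) = h
(r3,c6) = i
(r5,c4) = n
(r5,c5) = l
(r1,c6) = m
(r2,c5) = k
(r2,c6) = j
(r3,c2) = n
(r3,c5) = h
(r1,c2) = k
(r1,c5) = n
(r2,c2) = i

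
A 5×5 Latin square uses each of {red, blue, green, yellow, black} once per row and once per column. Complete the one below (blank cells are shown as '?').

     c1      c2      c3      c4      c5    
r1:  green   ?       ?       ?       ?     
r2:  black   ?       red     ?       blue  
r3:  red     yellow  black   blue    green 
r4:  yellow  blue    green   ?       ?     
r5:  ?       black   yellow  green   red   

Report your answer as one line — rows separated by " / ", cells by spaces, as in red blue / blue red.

(r1,c2): row 1 has {green}; column 2 has {blue,yellow,black}, so it must be red.
(r1,c3): row 1 has {red,green}; column 3 has {red,green,yellow,black}, so it must be blue.
(r2,c2): row 2 has {red,blue,black}; column 2 has {red,blue,yellow,black}, so it must be green.
(r2,c4): row 2 has {red,blue,green,black}; column 4 has {blue,green}, so it must be yellow.
(r4,c5): row 4 has {blue,green,yellow}; column 5 has {red,blue,green}, so it must be black.
(r5,c1): row 5 has {red,green,yellow,black}; column 1 has {red,green,yellow,black}, so it must be blue.
(r1,c4): row 1 has {red,blue,green}; column 4 has {blue,green,yellow}, so it must be black.
(r1,c5): row 1 has {red,blue,green,black}; column 5 has {red,blue,green,black}, so it must be yellow.
(r4,c4): row 4 has {blue,green,yellow,black}; column 4 has {blue,green,yellow,black}, so it must be red.

green red blue black yellow / black green red yellow blue / red yellow black blue green / yellow blue green red black / blue black yellow green red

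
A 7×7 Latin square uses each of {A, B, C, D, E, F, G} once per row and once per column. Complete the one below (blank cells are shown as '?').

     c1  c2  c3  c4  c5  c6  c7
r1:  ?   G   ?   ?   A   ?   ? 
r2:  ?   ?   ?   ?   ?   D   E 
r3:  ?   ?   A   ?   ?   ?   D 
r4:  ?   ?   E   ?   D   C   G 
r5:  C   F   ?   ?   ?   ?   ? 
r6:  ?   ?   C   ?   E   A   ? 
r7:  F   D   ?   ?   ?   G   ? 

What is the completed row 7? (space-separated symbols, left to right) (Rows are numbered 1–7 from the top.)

(r6,c2) = B
(r6,c7) = F
(r7,c3) = B
(r7,c5) = C
(r7,c7) = A
(r4,c2) = A
(r5,c7) = B
(r7,c4) = E

F D B E C G A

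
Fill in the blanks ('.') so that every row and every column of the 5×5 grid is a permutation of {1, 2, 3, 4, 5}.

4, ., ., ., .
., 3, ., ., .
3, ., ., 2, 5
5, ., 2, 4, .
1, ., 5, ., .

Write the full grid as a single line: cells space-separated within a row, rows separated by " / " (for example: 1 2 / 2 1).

4 5 3 1 2 / 2 3 4 5 1 / 3 4 1 2 5 / 5 1 2 4 3 / 1 2 5 3 4

Cell (r2,c1): row 2 has {3}; column 1 has {1,3,4,5} → 2.
Cell (r4,c2): row 4 has {2,4,5}; column 2 has {3} → 1.
Cell (r4,c5): row 4 has {1,2,4,5}; column 5 has {5} → 3.
Cell (r5,c4): row 5 has {1,5}; column 4 has {2,4} → 3.
Cell (r3,c2): row 3 has {2,3,5}; column 2 has {1,3} → 4.
Cell (r3,c3): row 3 has {2,3,4,5}; column 3 has {2,5} → 1.
Cell (r5,c2): row 5 has {1,3,5}; column 2 has {1,3,4} → 2.
Cell (r5,c5): row 5 has {1,2,3,5}; column 5 has {3,5} → 4.
Cell (r1,c2): row 1 has {4}; column 2 has {1,2,3,4} → 5.
Cell (r1,c3): row 1 has {4,5}; column 3 has {1,2,5} → 3.
Cell (r1,c4): row 1 has {3,4,5}; column 4 has {2,3,4} → 1.
Cell (r1,c5): row 1 has {1,3,4,5}; column 5 has {3,4,5} → 2.
Cell (r2,c3): row 2 has {2,3}; column 3 has {1,2,3,5} → 4.
Cell (r2,c4): row 2 has {2,3,4}; column 4 has {1,2,3,4} → 5.
Cell (r2,c5): row 2 has {2,3,4,5}; column 5 has {2,3,4,5} → 1.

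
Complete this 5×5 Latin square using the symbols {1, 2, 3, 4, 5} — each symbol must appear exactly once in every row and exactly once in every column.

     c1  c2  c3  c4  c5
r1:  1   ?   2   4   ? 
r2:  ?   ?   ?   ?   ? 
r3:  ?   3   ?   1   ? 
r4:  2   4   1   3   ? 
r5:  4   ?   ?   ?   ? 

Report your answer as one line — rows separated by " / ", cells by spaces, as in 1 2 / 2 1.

(r1,c2) = 5
(r1,c5) = 3
(r3,c1) = 5
(r3,c3) = 4
(r3,c5) = 2
(r4,c5) = 5
(r5,c5) = 1
(r2,c1) = 3
(r2,c3) = 5
(r2,c4) = 2
(r2,c5) = 4
(r5,c2) = 2
(r5,c3) = 3
(r5,c4) = 5
(r2,c2) = 1

1 5 2 4 3 / 3 1 5 2 4 / 5 3 4 1 2 / 2 4 1 3 5 / 4 2 3 5 1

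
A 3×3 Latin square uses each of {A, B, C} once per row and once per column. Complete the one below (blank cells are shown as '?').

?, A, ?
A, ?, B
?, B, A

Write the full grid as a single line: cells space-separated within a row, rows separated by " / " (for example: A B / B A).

B A C / A C B / C B A

At row 1, column 3: row 1 has {A}; column 3 has {A,B}; that leaves C.
At row 2, column 2: row 2 has {A,B}; column 2 has {A,B}; that leaves C.
At row 3, column 1: row 3 has {A,B}; column 1 has {A}; that leaves C.
At row 1, column 1: row 1 has {A,C}; column 1 has {A,C}; that leaves B.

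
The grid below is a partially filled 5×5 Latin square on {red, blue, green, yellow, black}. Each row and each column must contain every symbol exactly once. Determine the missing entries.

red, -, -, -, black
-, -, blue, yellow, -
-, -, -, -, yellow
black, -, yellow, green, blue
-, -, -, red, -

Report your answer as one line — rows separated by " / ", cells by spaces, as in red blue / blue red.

(r1,c3) = green
(r1,c4) = blue
(r2,c1) = green
(r2,c5) = red
(r3,c1) = blue
(r3,c4) = black
(r4,c2) = red
(r5,c1) = yellow
(r5,c3) = black
(r5,c5) = green
(r1,c2) = yellow
(r2,c2) = black
(r3,c2) = green
(r3,c3) = red
(r5,c2) = blue

red yellow green blue black / green black blue yellow red / blue green red black yellow / black red yellow green blue / yellow blue black red green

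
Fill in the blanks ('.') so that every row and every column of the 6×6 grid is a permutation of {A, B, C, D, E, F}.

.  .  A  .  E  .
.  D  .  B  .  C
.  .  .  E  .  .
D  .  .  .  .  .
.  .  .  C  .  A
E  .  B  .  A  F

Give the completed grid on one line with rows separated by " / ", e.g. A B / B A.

(r2,c5) = F
(r6,c2) = C
(r6,c4) = D
(r1,c4) = F
(r2,c1) = A
(r2,c3) = E
(r4,c4) = A
(r1,c2) = B
(r1,c6) = D
(r3,c6) = B
(r4,c6) = E
(r1,c1) = C
(r3,c1) = F
(r3,c2) = A
(r4,c2) = F
(r4,c3) = C
(r4,c5) = B
(r5,c1) = B
(r5,c2) = E
(r5,c5) = D
(r3,c3) = D
(r3,c5) = C
(r5,c3) = F

C B A F E D / A D E B F C / F A D E C B / D F C A B E / B E F C D A / E C B D A F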